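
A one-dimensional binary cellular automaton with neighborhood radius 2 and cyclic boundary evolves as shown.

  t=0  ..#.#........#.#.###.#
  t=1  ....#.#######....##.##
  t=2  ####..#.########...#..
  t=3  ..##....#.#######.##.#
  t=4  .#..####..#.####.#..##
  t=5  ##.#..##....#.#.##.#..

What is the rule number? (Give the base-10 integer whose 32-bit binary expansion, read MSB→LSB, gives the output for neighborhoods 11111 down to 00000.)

3717808151

  [31] ##### => #  t=1,i=8
  [30] ####. => #  t=1,i=11
  [29] ###.# => .  t=0,i=19
  [28] ###.. => #  t=1,i=12
  [27] ##.## => #  t=1,i=19
  [26] ##.#. => #  t=0,i=20
  [25] ##..# => .  t=2,i=4
  [24] ##... => #  t=1,i=0
  [23] #.### => #  t=0,i=17
  [22] #.##. => .  t=1,i=20
  [21] #.#.# => .  t=0,i=15
  [20] #.#.. => #  t=0,i=4
  [19] #..## => #  t=2,i=21
  [18] #..#. => .  t=0,i=1
  [17] #...# => .  t=2,i=17
  [16] #.... => #  t=0,i=6
  [15] .#### => .  t=1,i=7
  [14] .###. => #  t=0,i=18
  [13] .##.# => .  t=1,i=18
  [12] .##.. => .  t=1,i=21
  [11] .#.## => .  t=0,i=16
  [10] .#.#. => .  t=0,i=3
  [9] .#..# => .  t=0,i=0
  [8] .#... => .  t=0,i=5
  [7] ..### => .  t=2,i=0
  [6] ..##. => .  t=1,i=17
  [5] ..#.# => .  t=0,i=2
  [4] ..#.. => #  t=2,i=19
  [3] ...## => .  t=1,i=16
  [2] ...#. => #  t=0,i=12
  [1] ....# => #  t=0,i=11
  [0] ..... => #  t=0,i=7
  bits 11011101100110010100000000010111 = 3717808151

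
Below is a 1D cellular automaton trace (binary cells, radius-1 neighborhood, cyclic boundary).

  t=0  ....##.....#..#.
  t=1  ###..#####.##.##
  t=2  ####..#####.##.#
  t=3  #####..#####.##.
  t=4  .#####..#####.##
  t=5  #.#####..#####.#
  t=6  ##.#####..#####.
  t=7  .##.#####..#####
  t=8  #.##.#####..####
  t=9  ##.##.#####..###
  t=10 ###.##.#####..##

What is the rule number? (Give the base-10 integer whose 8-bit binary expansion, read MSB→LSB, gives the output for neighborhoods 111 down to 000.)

  [7] ### => #  t=1,i=0
  [6] ##. => #  t=0,i=5
  [5] #.# => #  t=1,i=10
  [4] #.. => #  t=0,i=6
  [3] .## => .  t=0,i=4
  [2] .#. => #  t=0,i=11
  [1] ..# => .  t=0,i=3
  [0] ... => #  t=0,i=0
  bits 11110101 = 245

245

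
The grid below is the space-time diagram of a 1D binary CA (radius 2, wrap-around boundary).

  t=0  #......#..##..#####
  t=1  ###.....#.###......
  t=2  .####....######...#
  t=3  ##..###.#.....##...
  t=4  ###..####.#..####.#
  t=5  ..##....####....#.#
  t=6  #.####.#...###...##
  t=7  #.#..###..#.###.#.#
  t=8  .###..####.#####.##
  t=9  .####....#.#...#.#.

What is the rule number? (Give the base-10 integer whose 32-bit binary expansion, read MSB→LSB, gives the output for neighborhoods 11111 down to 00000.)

  [31] ##### => .  t=0,i=16
  [30] ####. => .  t=0,i=18
  [29] ###.# => #  t=3,i=6
  [28] ###.. => #  t=0,i=0
  [27] ##.## => .  t=4,i=17
  [26] ##.#. => #  t=3,i=7
  [25] ##..# => #  t=0,i=12
  [24] ##... => #  t=0,i=1
  [23] #.### => #  t=1,i=10
  [22] #.##. => #  t=7,i=18
  [21] #.#.# => .  t=7,i=16
  [20] #.#.. => #  t=3,i=8
  [19] #..## => .  t=0,i=9
  [18] #..#. => #  t=7,i=9
  [17] #...# => .  t=2,i=16
  [16] #.... => #  t=0,i=2
  [15] .#### => .  t=0,i=15
  [14] .###. => #  t=1,i=1
  [13] .##.# => .  t=7,i=0
  [12] .##.. => #  t=0,i=11
  [11] .#.## => #  t=1,i=9
  [10] .#.#. => #  t=5,i=17
  [9] .#..# => #  t=0,i=8
  [8] .#... => .  t=3,i=9
  [7] ..### => .  t=0,i=14
  [6] ..##. => #  t=0,i=10
  [5] ..#.# => .  t=1,i=8
  [4] ..#.. => .  t=0,i=7
  [3] ...## => #  t=1,i=18
  [2] ...#. => .  t=0,i=6
  [1] ....# => .  t=0,i=5
  [0] ..... => .  t=0,i=3
  bits 00110111110101010101111001001000 = 936730184

936730184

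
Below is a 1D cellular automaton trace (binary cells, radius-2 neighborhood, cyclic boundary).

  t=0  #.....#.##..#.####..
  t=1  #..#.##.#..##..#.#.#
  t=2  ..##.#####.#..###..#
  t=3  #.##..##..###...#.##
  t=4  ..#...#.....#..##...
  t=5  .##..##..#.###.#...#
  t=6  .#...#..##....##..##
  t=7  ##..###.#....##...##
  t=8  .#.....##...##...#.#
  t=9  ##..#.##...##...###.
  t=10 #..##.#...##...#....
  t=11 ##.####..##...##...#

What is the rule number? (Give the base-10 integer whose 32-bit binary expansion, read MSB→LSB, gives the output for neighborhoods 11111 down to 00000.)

  #####|#  b31=1 t=2,i=7
  ####.|.  b30=0 t=0,i=16
  ###.#|.  b29=0 t=2,i=9
  ###..|#  b28=1 t=0,i=17
  ##.##|.  b27=0 t=2,i=4
  ##.#.|#  b26=1 t=1,i=7
  ##..#|.  b25=0 t=0,i=10
  ##...|.  b24=0 t=3,i=13
  #.###|.  b23=0 t=0,i=14
  #.##.|#  b22=1 t=0,i=8
  #.#.#|.  b21=0 t=1,i=17
  #.#..|#  b20=1 t=1,i=8
  #..##|.  b19=0 t=1,i=10
  #..#.|#  b18=1 t=0,i=11
  #...#|.  b17=0 t=3,i=14
  #....|.  b16=0 t=0,i=2
  .####|#  b15=1 t=0,i=15
  .###.|.  b14=0 t=2,i=15
  .##.#|#  b13=1 t=1,i=6
  .##..|.  b12=0 t=0,i=9
  .#.##|.  b11=0 t=0,i=7
  .#.#.|#  b10=1 t=1,i=16
  .#..#|#  b9=1 t=1,i=9
  .#...|.  b8=0 t=0,i=1
  ..###|.  b7=0 t=2,i=14
  ..##.|#  b6=1 t=1,i=11
  ..#.#|#  b5=1 t=0,i=6
  ..#..|#  b4=1 t=0,i=0
  ...##|#  b3=1 t=6,i=13
  ...#.|#  b2=1 t=0,i=5
  ....#|.  b1=0 t=0,i=4
  .....|#  b0=1 t=0,i=3
  bits 10010100010101001010011001111101 = 2488575613

2488575613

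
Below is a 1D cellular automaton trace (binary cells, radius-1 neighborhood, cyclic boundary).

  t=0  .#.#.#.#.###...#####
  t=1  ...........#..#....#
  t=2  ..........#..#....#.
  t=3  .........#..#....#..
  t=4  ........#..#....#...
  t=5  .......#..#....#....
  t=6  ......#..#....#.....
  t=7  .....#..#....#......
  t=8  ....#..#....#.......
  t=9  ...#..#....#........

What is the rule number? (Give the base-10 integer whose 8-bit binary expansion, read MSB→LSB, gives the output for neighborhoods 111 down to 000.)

66

  nb ###: next=.  (t=0,i=10, bit7=0)
  nb ##.: next=#  (t=0,i=11, bit6=1)
  nb #.#: next=.  (t=0,i=0, bit5=0)
  nb #..: next=.  (t=0,i=12, bit4=0)
  nb .##: next=.  (t=0,i=9, bit3=0)
  nb .#.: next=.  (t=0,i=1, bit2=0)
  nb ..#: next=#  (t=0,i=14, bit1=1)
  nb ...: next=.  (t=0,i=13, bit0=0)
  bits 01000010 = 66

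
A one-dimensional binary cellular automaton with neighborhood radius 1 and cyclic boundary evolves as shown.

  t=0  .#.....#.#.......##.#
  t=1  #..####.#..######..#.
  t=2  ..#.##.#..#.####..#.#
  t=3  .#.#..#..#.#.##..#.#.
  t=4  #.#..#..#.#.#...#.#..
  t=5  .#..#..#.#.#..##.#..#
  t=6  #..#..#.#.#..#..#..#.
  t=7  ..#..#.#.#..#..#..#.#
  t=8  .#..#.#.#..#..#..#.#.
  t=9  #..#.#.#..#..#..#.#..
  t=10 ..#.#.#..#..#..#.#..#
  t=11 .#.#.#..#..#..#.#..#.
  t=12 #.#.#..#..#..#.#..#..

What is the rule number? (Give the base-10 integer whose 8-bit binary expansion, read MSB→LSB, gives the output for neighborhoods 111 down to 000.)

163

  nb ###: next=#  (t=1,i=4, bit7=1)
  nb ##.: next=.  (t=0,i=18, bit6=0)
  nb #.#: next=#  (t=0,i=0, bit5=1)
  nb #..: next=.  (t=0,i=2, bit4=0)
  nb .##: next=.  (t=0,i=17, bit3=0)
  nb .#.: next=.  (t=0,i=1, bit2=0)
  nb ..#: next=#  (t=0,i=6, bit1=1)
  nb ...: next=#  (t=0,i=3, bit0=1)
  bits 10100011 = 163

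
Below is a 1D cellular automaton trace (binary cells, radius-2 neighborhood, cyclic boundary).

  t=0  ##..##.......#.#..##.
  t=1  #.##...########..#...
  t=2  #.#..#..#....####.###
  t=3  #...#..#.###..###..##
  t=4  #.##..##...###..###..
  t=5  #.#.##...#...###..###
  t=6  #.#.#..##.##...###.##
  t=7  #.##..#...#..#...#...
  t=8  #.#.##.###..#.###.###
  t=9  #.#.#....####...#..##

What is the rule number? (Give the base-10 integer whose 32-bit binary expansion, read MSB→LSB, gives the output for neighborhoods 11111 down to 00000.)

  [31] ##### => .  t=1,i=9
  [30] ####. => #  t=1,i=13
  [29] ###.# => #  t=2,i=0
  [28] ###.. => #  t=1,i=14
  [27] ##.## => .  t=0,i=20
  [26] ##.#. => .  t=2,i=1
  [25] ##..# => #  t=0,i=2
  [24] ##... => .  t=0,i=6
  [23] #.### => .  t=2,i=18
  [22] #.##. => #  t=0,i=0
  [21] #.#.# => #  t=5,i=2
  [20] #.#.. => .  t=0,i=15
  [19] #..## => #  t=0,i=3
  [18] #..#. => #  t=1,i=16
  [17] #...# => #  t=1,i=5
  [16] #.... => #  t=0,i=7
  [15] .#### => #  t=1,i=8
  [14] .###. => .  t=3,i=10
  [13] .##.# => .  t=0,i=19
  [12] .##.. => .  t=0,i=1
  [11] .#.## => .  t=1,i=1
  [10] .#.#. => #  t=0,i=14
  [9] .#..# => .  t=0,i=16
  [8] .#... => #  t=1,i=18
  [7] ..### => .  t=1,i=7
  [6] ..##. => .  t=0,i=4
  [5] ..#.# => #  t=0,i=13
  [4] ..#.. => .  t=1,i=17
  [3] ...## => .  t=1,i=6
  [2] ...#. => #  t=0,i=12
  [1] ....# => #  t=0,i=11
  [0] ..... => #  t=0,i=8
  bits 01110010011011111000010100100111 = 1919911207

1919911207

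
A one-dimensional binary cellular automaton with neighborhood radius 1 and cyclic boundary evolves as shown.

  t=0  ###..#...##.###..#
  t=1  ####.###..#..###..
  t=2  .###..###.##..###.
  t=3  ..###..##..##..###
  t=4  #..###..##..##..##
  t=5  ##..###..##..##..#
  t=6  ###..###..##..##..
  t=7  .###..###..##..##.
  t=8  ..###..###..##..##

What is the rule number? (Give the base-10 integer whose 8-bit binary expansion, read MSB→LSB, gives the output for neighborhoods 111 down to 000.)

213

  ### -> #   bit 7 = 1  t=0,i=0
  ##. -> #   bit 6 = 1  t=0,i=2
  #.# -> .   bit 5 = 0  t=0,i=11
  #.. -> #   bit 4 = 1  t=0,i=3
  .## -> .   bit 3 = 0  t=0,i=9
  .#. -> #   bit 2 = 1  t=0,i=5
  ..# -> .   bit 1 = 0  t=0,i=4
  ... -> #   bit 0 = 1  t=0,i=7
  bits 11010101 = 213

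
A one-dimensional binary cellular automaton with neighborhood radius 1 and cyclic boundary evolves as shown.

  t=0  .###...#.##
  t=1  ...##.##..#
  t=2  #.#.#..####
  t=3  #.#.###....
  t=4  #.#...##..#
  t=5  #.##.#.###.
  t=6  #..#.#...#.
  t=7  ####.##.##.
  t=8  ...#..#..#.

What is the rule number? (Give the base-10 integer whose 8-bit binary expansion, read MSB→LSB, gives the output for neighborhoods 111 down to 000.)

  [7] ### => .  t=0,i=2
  [6] ##. => #  t=0,i=3
  [5] #.# => .  t=0,i=0
  [4] #.. => #  t=0,i=4
  [3] .## => .  t=0,i=1
  [2] .#. => #  t=0,i=7
  [1] ..# => #  t=0,i=6
  [0] ... => .  t=0,i=5
  bits 01010110 = 86

86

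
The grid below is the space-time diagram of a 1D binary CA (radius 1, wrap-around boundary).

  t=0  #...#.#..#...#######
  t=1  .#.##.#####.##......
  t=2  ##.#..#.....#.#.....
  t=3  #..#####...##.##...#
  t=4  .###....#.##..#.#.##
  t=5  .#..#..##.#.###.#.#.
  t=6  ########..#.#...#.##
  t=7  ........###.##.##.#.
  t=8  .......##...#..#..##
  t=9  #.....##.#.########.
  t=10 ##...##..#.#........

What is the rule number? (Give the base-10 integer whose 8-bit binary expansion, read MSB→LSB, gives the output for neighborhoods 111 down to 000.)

  nb ###: next=.  (t=0,i=14, bit7=0)
  nb ##.: next=.  (t=0,i=0, bit6=0)
  nb #.#: next=.  (t=0,i=5, bit5=0)
  nb #..: next=#  (t=0,i=1, bit4=1)
  nb .##: next=#  (t=0,i=13, bit3=1)
  nb .#.: next=#  (t=0,i=4, bit2=1)
  nb ..#: next=#  (t=0,i=3, bit1=1)
  nb ...: next=.  (t=0,i=2, bit0=0)
  bits 00011110 = 30

30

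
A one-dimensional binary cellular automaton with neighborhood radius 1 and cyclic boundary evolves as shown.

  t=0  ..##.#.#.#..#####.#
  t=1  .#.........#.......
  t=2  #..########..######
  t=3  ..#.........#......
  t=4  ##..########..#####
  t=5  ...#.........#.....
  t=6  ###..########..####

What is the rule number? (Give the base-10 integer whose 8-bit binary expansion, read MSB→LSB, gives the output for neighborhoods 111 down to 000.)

  nb ###: next=.  (t=0,i=13, bit7=0)
  nb ##.: next=.  (t=0,i=3, bit6=0)
  nb #.#: next=.  (t=0,i=4, bit5=0)
  nb #..: next=.  (t=0,i=0, bit4=0)
  nb .##: next=.  (t=0,i=2, bit3=0)
  nb .#.: next=.  (t=0,i=5, bit2=0)
  nb ..#: next=#  (t=0,i=1, bit1=1)
  nb ...: next=#  (t=1,i=3, bit0=1)
  bits 00000011 = 3

3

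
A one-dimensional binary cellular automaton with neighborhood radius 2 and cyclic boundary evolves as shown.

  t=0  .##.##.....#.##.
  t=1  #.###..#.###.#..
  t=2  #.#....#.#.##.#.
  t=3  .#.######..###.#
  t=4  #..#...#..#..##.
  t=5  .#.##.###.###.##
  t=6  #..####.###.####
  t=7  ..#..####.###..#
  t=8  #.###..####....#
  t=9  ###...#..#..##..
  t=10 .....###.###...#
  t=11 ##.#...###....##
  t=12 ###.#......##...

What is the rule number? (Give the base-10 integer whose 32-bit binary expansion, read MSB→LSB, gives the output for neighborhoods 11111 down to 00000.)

  ##### -> .   bit 31 = 0  t=3,i=5
  ####. -> #   bit 30 = 1  t=3,i=7
  ###.# -> #   bit 29 = 1  t=1,i=11
  ###.. -> .   bit 28 = 0  t=1,i=4
  ##.## -> #   bit 27 = 1  t=0,i=3
  ##.#. -> #   bit 26 = 1  t=1,i=12
  ##..# -> .   bit 25 = 0  t=0,i=15
  ##... -> .   bit 24 = 0  t=0,i=6
  #.### -> #   bit 23 = 1  t=1,i=2
  #.##. -> #   bit 22 = 1  t=0,i=4
  #.#.# -> .   bit 21 = 0  t=2,i=0
  #.#.. -> .   bit 20 = 0  t=1,i=13
  #..## -> #   bit 19 = 1  t=0,i=0
  #..#. -> .   bit 18 = 0  t=1,i=6
  #...# -> .   bit 17 = 0  t=4,i=5
  #.... -> #   bit 16 = 1  t=0,i=7
  .#### -> .   bit 15 = 0  t=3,i=4
  .###. -> .   bit 14 = 0  t=1,i=3
  .##.# -> #   bit 13 = 1  t=0,i=2
  .##.. -> .   bit 12 = 0  t=0,i=5
  .#.## -> .   bit 11 = 0  t=0,i=12
  .#.#. -> #   bit 10 = 1  t=2,i=1
  .#..# -> #   bit 9 = 1  t=1,i=14
  .#... -> #   bit 8 = 1  t=2,i=3
  ..### -> .   bit 7 = 0  t=3,i=11
  ..##. -> .   bit 6 = 0  t=0,i=1
  ..#.# -> #   bit 5 = 1  t=0,i=11
  ..#.. -> #   bit 4 = 1  t=4,i=3
  ...## -> .   bit 3 = 0  t=8,i=14
  ...#. -> #   bit 2 = 1  t=0,i=10
  ....# -> #   bit 1 = 1  t=0,i=9
  ..... -> .   bit 0 = 0  t=0,i=8
  bits 01101100110010010010011100110110 = 1825122102

1825122102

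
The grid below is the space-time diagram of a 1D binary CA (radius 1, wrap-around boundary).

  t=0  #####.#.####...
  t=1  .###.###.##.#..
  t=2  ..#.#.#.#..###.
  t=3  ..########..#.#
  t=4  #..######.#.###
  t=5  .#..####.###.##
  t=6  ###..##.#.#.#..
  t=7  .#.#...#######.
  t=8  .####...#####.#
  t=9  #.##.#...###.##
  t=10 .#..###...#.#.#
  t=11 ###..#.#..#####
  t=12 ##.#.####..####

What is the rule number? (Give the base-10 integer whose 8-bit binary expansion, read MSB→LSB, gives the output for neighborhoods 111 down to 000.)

180

  [7] ### => #  t=0,i=1
  [6] ##. => .  t=0,i=4
  [5] #.# => #  t=0,i=5
  [4] #.. => #  t=0,i=12
  [3] .## => .  t=0,i=0
  [2] .#. => #  t=0,i=6
  [1] ..# => .  t=0,i=14
  [0] ... => .  t=0,i=13
  bits 10110100 = 180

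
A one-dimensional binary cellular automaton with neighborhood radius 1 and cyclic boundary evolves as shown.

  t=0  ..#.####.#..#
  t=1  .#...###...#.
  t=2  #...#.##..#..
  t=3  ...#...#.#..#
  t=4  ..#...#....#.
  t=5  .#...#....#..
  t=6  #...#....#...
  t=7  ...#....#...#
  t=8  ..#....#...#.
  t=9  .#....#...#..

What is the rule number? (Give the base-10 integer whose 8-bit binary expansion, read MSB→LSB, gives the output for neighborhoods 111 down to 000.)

194

  ### -> #   bit 7 = 1  t=0,i=5
  ##. -> #   bit 6 = 1  t=0,i=7
  #.# -> .   bit 5 = 0  t=0,i=3
  #.. -> .   bit 4 = 0  t=0,i=0
  .## -> .   bit 3 = 0  t=0,i=4
  .#. -> .   bit 2 = 0  t=0,i=2
  ..# -> #   bit 1 = 1  t=0,i=1
  ... -> .   bit 0 = 0  t=1,i=3
  bits 11000010 = 194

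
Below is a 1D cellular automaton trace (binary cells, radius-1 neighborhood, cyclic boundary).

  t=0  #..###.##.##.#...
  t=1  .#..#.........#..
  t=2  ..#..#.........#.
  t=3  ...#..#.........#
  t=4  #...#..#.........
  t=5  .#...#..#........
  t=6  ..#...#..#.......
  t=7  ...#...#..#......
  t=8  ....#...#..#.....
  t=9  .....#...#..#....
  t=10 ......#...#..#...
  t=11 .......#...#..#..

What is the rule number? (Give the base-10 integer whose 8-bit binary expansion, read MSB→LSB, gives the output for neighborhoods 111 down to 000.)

  ### -> #   bit 7 = 1  t=0,i=4
  ##. -> .   bit 6 = 0  t=0,i=5
  #.# -> .   bit 5 = 0  t=0,i=6
  #.. -> #   bit 4 = 1  t=0,i=1
  .## -> .   bit 3 = 0  t=0,i=3
  .#. -> .   bit 2 = 0  t=0,i=0
  ..# -> .   bit 1 = 0  t=0,i=2
  ... -> .   bit 0 = 0  t=0,i=15
  bits 10010000 = 144

144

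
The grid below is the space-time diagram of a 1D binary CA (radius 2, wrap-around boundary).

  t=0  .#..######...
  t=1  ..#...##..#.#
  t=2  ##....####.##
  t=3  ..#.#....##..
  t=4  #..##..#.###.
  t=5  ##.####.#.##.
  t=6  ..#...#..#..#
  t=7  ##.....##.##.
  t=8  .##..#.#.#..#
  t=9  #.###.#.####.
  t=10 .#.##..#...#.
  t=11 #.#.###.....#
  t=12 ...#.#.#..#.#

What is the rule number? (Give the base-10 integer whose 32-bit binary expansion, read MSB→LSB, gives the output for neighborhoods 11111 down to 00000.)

  #####|#  b31=1 t=0,i=6
  ####.|.  b30=0 t=0,i=8
  ###.#|#  b29=1 t=2,i=9
  ###..|.  b28=0 t=0,i=9
  ##.##|#  b27=1 t=2,i=10
  ##.#.|.  b26=0 t=4,i=12
  ##..#|#  b25=1 t=1,i=8
  ##...|#  b24=1 t=0,i=10
  #.###|.  b23=0 t=2,i=11
  #.##.|.  b22=0 t=5,i=0
  #.#.#|.  b21=0 t=5,i=8
  #.#..|#  b20=1 t=1,i=12
  #..##|.  b19=0 t=0,i=3
  #..#.|#  b18=1 t=1,i=1
  #...#|.  b17=0 t=1,i=4
  #....|.  b16=0 t=0,i=11
  .####|.  b15=0 t=0,i=5
  .###.|#  b14=1 t=4,i=10
  .##.#|.  b13=0 t=5,i=1
  .##..|#  b12=1 t=1,i=7
  .#.##|#  b11=1 t=4,i=8
  .#.#.|#  b10=1 t=1,i=11
  .#..#|#  b9=1 t=0,i=2
  .#...|.  b8=0 t=1,i=3
  ..###|.  b7=0 t=0,i=4
  ..##.|#  b6=1 t=1,i=6
  ..#.#|.  b5=0 t=1,i=10
  ..#..|.  b4=0 t=0,i=1
  ...##|.  b3=0 t=1,i=5
  ...#.|.  b2=0 t=0,i=0
  ....#|#  b1=1 t=0,i=12
  .....|.  b0=0 t=7,i=4
  bits 10101011000101000101111001000010 = 2870238786

2870238786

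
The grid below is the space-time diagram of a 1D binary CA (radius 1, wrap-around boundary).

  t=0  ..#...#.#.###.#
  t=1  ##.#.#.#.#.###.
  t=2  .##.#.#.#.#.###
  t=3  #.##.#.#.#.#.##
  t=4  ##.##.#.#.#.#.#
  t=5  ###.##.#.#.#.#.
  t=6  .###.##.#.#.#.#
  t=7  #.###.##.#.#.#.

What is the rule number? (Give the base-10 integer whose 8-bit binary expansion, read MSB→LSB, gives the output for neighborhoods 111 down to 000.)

242

  ###|#  b7=1 t=0,i=11
  ##.|#  b6=1 t=0,i=12
  #.#|#  b5=1 t=0,i=7
  #..|#  b4=1 t=0,i=0
  .##|.  b3=0 t=0,i=10
  .#.|.  b2=0 t=0,i=2
  ..#|#  b1=1 t=0,i=1
  ...|.  b0=0 t=0,i=4
  bits 11110010 = 242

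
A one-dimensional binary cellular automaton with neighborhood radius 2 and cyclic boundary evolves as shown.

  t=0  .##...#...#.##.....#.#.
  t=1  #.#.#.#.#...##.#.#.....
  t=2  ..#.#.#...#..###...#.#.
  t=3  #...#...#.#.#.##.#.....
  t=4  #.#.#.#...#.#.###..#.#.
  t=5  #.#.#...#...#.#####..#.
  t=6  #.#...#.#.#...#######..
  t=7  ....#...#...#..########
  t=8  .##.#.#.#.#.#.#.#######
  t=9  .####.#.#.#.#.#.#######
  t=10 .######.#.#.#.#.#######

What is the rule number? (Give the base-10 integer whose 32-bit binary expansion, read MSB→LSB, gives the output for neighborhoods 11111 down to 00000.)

4142919698

  #####|#  b31=1 t=5,i=16
  ####.|#  b30=1 t=5,i=17
  ###.#|#  b29=1 t=8,i=22
  ###..|#  b28=1 t=2,i=15
  ##.##|.  b27=0 t=8,i=0
  ##.#.|#  b26=1 t=1,i=14
  ##..#|#  b25=1 t=4,i=17
  ##...|.  b24=0 t=0,i=3
  #.###|#  b23=1 t=4,i=14
  #.##.|#  b22=1 t=0,i=12
  #.#.#|#  b21=1 t=1,i=2
  #.#..|.  b20=0 t=0,i=21
  #..##|#  b19=1 t=0,i=0
  #..#.|#  b18=1 t=4,i=18
  #...#|#  b17=1 t=0,i=4
  #....|#  b16=1 t=0,i=15
  .####|#  b15=1 t=5,i=15
  .###.|#  b14=1 t=2,i=14
  .##.#|#  b13=1 t=1,i=13
  .##..|#  b12=1 t=0,i=2
  .#.##|.  b11=0 t=0,i=11
  .#.#.|.  b10=0 t=0,i=20
  .#..#|.  b9=0 t=0,i=22
  .#...|.  b8=0 t=0,i=7
  ..###|.  b7=0 t=2,i=13
  ..##.|.  b6=0 t=0,i=1
  ..#.#|.  b5=0 t=0,i=10
  ..#..|#  b4=1 t=0,i=6
  ...##|.  b3=0 t=1,i=11
  ...#.|.  b2=0 t=0,i=5
  ....#|#  b1=1 t=0,i=17
  .....|.  b0=0 t=0,i=16
  bits 11110110111011111111000000010010 = 4142919698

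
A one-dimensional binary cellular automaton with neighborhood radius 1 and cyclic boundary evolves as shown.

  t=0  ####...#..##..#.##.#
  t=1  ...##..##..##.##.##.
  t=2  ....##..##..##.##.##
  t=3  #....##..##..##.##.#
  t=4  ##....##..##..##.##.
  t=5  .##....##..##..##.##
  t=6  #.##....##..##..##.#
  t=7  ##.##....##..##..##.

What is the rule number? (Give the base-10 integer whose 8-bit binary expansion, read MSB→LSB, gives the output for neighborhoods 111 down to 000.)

  [7] ### => .  t=0,i=0
  [6] ##. => #  t=0,i=3
  [5] #.# => #  t=0,i=15
  [4] #.. => #  t=0,i=4
  [3] .## => .  t=0,i=10
  [2] .#. => #  t=0,i=7
  [1] ..# => .  t=0,i=6
  [0] ... => .  t=0,i=5
  bits 01110100 = 116

116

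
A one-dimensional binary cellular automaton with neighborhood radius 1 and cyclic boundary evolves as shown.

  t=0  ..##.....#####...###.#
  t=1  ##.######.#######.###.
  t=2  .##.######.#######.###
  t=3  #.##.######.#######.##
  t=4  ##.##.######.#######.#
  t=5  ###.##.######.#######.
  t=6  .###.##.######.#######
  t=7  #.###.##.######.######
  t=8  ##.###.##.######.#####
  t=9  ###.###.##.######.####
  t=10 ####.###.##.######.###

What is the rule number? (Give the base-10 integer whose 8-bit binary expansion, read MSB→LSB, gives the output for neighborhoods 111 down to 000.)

  [7] ### => #  t=0,i=10
  [6] ##. => #  t=0,i=3
  [5] #.# => #  t=0,i=20
  [4] #.. => #  t=0,i=0
  [3] .## => .  t=0,i=2
  [2] .#. => .  t=0,i=21
  [1] ..# => #  t=0,i=1
  [0] ... => #  t=0,i=5
  bits 11110011 = 243

243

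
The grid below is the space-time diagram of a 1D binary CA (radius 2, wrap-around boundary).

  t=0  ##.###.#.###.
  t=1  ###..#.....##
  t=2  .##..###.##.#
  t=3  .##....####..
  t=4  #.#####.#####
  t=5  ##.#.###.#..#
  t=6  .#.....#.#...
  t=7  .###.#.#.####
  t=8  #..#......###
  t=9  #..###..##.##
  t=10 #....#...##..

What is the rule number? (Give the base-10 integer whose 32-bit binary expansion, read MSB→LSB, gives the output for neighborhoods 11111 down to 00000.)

2035527994

  #####|.  b31=0 t=1,i=0
  ####.|#  b30=1 t=1,i=1
  ###.#|#  b29=1 t=0,i=5
  ###..|#  b28=1 t=1,i=2
  ##.##|#  b27=1 t=0,i=2
  ##.#.|.  b26=0 t=0,i=6
  ##..#|.  b25=0 t=1,i=3
  ##...|#  b24=1 t=3,i=3
  #.###|.  b23=0 t=0,i=3
  #.##.|#  b22=1 t=0,i=0
  #.#.#|.  b21=0 t=0,i=7
  #.#..|#  b20=1 t=5,i=9
  #..##|.  b19=0 t=2,i=4
  #..#.|.  b18=0 t=1,i=4
  #...#|#  b17=1 t=3,i=12
  #....|#  b16=1 t=1,i=7
  .####|#  b15=1 t=1,i=12
  .###.|.  b14=0 t=0,i=4
  .##.#|#  b13=1 t=0,i=1
  .##..|#  b12=1 t=2,i=2
  .#.##|.  b11=0 t=0,i=8
  .#.#.|.  b10=0 t=6,i=8
  .#..#|.  b9=0 t=5,i=10
  .#...|#  b8=1 t=1,i=6
  ..###|.  b7=0 t=1,i=11
  ..##.|.  b6=0 t=3,i=1
  ..#.#|#  b5=1 t=6,i=7
  ..#..|#  b4=1 t=1,i=5
  ...##|#  b3=1 t=1,i=10
  ...#.|.  b2=0 t=6,i=0
  ....#|#  b1=1 t=1,i=9
  .....|.  b0=0 t=1,i=8
  bits 01111001010100111011000100111010 = 2035527994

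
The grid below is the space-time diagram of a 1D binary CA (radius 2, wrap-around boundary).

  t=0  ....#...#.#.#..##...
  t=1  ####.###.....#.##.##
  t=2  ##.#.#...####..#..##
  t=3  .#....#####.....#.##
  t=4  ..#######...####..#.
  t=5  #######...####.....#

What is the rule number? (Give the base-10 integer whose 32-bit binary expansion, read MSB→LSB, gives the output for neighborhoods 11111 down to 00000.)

  #####|#  b31=1 t=1,i=0
  ####.|.  b30=0 t=1,i=2
  ###.#|#  b29=1 t=1,i=3
  ###..|.  b28=0 t=1,i=7
  ##.##|.  b27=0 t=1,i=4
  ##.#.|.  b26=0 t=2,i=2
  ##..#|.  b25=0 t=2,i=13
  ##...|.  b24=0 t=0,i=17
  #.###|#  b23=1 t=1,i=5
  #.##.|#  b22=1 t=1,i=15
  #.#.#|.  b21=0 t=0,i=10
  #.#..|.  b20=0 t=0,i=12
  #..##|.  b19=0 t=0,i=14
  #..#.|.  b18=0 t=2,i=14
  #...#|#  b17=1 t=0,i=6
  #....|#  b16=1 t=0,i=18
  .####|#  b15=1 t=1,i=19
  .###.|.  b14=0 t=1,i=6
  .##.#|.  b13=0 t=1,i=16
  .##..|#  b12=1 t=0,i=16
  .#.##|.  b11=0 t=1,i=14
  .#.#.|.  b10=0 t=0,i=9
  .#..#|#  b9=1 t=0,i=13
  .#...|#  b8=1 t=0,i=5
  ..###|#  b7=1 t=2,i=9
  ..##.|#  b6=1 t=0,i=15
  ..#.#|.  b5=0 t=0,i=8
  ..#..|.  b4=0 t=0,i=4
  ...##|#  b3=1 t=2,i=8
  ...#.|#  b2=1 t=0,i=3
  ....#|#  b1=1 t=0,i=2
  .....|#  b0=1 t=0,i=0
  bits 10100000110000111001001111001111 = 2697171919

2697171919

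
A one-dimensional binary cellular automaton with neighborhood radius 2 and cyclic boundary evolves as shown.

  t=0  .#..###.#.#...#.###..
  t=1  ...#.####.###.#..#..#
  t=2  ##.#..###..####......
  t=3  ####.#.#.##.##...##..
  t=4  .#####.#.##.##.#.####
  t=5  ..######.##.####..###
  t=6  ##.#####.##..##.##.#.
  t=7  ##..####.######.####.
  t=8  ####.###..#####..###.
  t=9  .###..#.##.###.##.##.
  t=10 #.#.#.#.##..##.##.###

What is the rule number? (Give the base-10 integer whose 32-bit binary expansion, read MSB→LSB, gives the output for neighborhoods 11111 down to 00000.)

  [31] ##### => #  t=4,i=3
  [30] ####. => #  t=1,i=7
  [29] ###.# => #  t=0,i=6
  [28] ###.. => .  t=0,i=18
  [27] ##.## => .  t=1,i=9
  [26] ##.#. => #  t=0,i=7
  [25] ##..# => #  t=2,i=9
  [24] ##... => .  t=0,i=19
  [23] #.### => .  t=0,i=16
  [22] #.##. => #  t=3,i=9
  [21] #.#.# => #  t=0,i=8
  [20] #.#.. => #  t=0,i=10
  [19] #..## => #  t=0,i=3
  [18] #..#. => .  t=1,i=16
  [17] #...# => #  t=0,i=12
  [16] #.... => .  t=2,i=16
  [15] .#### => #  t=1,i=6
  [14] .###. => #  t=0,i=5
  [13] .##.# => #  t=2,i=1
  [12] .##.. => #  t=3,i=13
  [11] .#.## => .  t=0,i=15
  [10] .#.#. => .  t=0,i=9
  [9] .#..# => .  t=0,i=2
  [8] .#... => #  t=0,i=11
  [7] ..### => .  t=0,i=4
  [6] ..##. => #  t=2,i=0
  [5] ..#.# => #  t=0,i=14
  [4] ..#.. => .  t=0,i=1
  [3] ...## => .  t=2,i=20
  [2] ...#. => .  t=0,i=0
  [1] ....# => .  t=2,i=19
  [0] ..... => #  t=2,i=17
  bits 11100110011110101111000101100001 = 3866816865

3866816865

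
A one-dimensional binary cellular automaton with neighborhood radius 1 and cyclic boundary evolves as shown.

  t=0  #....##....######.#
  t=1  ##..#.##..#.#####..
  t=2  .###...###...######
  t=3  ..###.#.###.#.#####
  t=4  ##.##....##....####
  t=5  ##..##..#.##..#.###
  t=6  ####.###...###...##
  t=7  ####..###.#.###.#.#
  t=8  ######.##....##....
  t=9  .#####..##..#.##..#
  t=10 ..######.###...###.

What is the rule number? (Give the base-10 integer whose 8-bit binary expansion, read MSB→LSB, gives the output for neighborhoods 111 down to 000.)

  [7] ### => #  t=0,i=12
  [6] ##. => #  t=0,i=0
  [5] #.# => .  t=0,i=17
  [4] #.. => #  t=0,i=1
  [3] .## => .  t=0,i=5
  [2] .#. => .  t=1,i=4
  [1] ..# => #  t=0,i=4
  [0] ... => .  t=0,i=2
  bits 11010010 = 210

210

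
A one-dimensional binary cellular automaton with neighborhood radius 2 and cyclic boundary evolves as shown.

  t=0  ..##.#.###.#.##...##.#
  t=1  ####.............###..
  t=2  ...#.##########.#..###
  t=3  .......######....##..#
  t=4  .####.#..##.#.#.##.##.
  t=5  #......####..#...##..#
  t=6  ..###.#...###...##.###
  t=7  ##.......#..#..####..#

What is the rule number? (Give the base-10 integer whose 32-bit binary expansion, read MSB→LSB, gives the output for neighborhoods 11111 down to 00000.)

2584553033

  [31] ##### => #  t=2,i=7
  [30] ####. => .  t=1,i=2
  [29] ###.# => .  t=0,i=9
  [28] ###.. => #  t=1,i=3
  [27] ##.## => #  t=4,i=18
  [26] ##.#. => .  t=0,i=4
  [25] ##..# => #  t=1,i=20
  [24] ##... => .  t=0,i=15
  [23] #.### => .  t=0,i=7
  [22] #.##. => .  t=0,i=13
  [21] #.#.# => .  t=0,i=5
  [20] #.#.. => .  t=0,i=21
  [19] #..## => #  t=0,i=1
  [18] #..#. => #  t=3,i=20
  [17] #...# => .  t=0,i=16
  [16] #.... => #  t=1,i=5
  [15] .#### => .  t=1,i=1
  [14] .###. => .  t=0,i=8
  [13] .##.# => #  t=0,i=3
  [12] .##.. => .  t=0,i=14
  [11] .#.## => .  t=0,i=6
  [10] .#.#. => #  t=4,i=13
  [9] .#..# => #  t=0,i=0
  [8] .#... => .  t=3,i=0
  [7] ..### => .  t=1,i=0
  [6] ..##. => #  t=0,i=2
  [5] ..#.# => .  t=2,i=3
  [4] ..#.. => .  t=3,i=21
  [3] ...## => #  t=0,i=17
  [2] ...#. => .  t=2,i=2
  [1] ....# => .  t=1,i=15
  [0] ..... => #  t=1,i=6
  bits 10011010000011010010011001001001 = 2584553033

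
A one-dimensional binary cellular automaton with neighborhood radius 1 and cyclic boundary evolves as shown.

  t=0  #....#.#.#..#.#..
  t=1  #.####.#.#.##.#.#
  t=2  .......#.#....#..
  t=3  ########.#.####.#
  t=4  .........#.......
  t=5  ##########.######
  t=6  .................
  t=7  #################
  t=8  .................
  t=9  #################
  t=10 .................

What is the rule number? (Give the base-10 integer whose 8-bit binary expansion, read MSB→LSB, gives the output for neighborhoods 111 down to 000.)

7

  ###|.  b7=0 t=1,i=3
  ##.|.  b6=0 t=1,i=0
  #.#|.  b5=0 t=0,i=6
  #..|.  b4=0 t=0,i=1
  .##|.  b3=0 t=1,i=2
  .#.|#  b2=1 t=0,i=0
  ..#|#  b1=1 t=0,i=4
  ...|#  b0=1 t=0,i=2
  bits 00000111 = 7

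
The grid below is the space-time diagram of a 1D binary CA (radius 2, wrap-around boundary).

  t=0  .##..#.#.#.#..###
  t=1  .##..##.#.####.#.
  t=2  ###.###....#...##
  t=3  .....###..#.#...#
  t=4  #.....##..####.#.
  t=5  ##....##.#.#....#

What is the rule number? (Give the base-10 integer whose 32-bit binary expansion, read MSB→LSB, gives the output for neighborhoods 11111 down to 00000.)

291043172

  nb #####: next=.  (t=2,i=0, bit31=0)
  nb ####.: next=.  (t=1,i=12, bit30=0)
  nb ###.#: next=.  (t=0,i=16, bit29=0)
  nb ###..: next=#  (t=2,i=6, bit28=1)
  nb ##.##: next=.  (t=0,i=0, bit27=0)
  nb ##.#.: next=.  (t=1,i=7, bit26=0)
  nb ##..#: next=.  (t=0,i=3, bit25=0)
  nb ##...: next=#  (t=2,i=7, bit24=1)
  nb #.###: next=.  (t=1,i=10, bit23=0)
  nb #.##.: next=#  (t=0,i=1, bit22=1)
  nb #.#.#: next=.  (t=0,i=7, bit21=0)
  nb #.#..: next=#  (t=0,i=11, bit20=1)
  nb #..##: next=#  (t=0,i=13, bit19=1)
  nb #..#.: next=.  (t=0,i=4, bit18=0)
  nb #...#: next=.  (t=2,i=13, bit17=0)
  nb #....: next=.  (t=2,i=8, bit16=0)
  nb .####: next=#  (t=1,i=11, bit15=1)
  nb .###.: next=#  (t=0,i=15, bit14=1)
  nb .##.#: next=#  (t=1,i=6, bit13=1)
  nb .##..: next=#  (t=0,i=2, bit12=1)
  nb .#.##: next=.  (t=1,i=9, bit11=0)
  nb .#.#.: next=#  (t=0,i=6, bit10=1)
  nb .#..#: next=#  (t=0,i=12, bit9=1)
  nb .#...: next=#  (t=2,i=12, bit8=1)
  nb ..###: next=.  (t=0,i=14, bit7=0)
  nb ..##.: next=#  (t=1,i=1, bit6=1)
  nb ..#.#: next=#  (t=0,i=5, bit5=1)
  nb ..#..: next=.  (t=2,i=11, bit4=0)
  nb ...##: next=.  (t=2,i=14, bit3=0)
  nb ...#.: next=#  (t=2,i=10, bit2=1)
  nb ....#: next=.  (t=2,i=9, bit1=0)
  nb .....: next=.  (t=3,i=2, bit0=0)
  bits 00010001010110001111011101100100 = 291043172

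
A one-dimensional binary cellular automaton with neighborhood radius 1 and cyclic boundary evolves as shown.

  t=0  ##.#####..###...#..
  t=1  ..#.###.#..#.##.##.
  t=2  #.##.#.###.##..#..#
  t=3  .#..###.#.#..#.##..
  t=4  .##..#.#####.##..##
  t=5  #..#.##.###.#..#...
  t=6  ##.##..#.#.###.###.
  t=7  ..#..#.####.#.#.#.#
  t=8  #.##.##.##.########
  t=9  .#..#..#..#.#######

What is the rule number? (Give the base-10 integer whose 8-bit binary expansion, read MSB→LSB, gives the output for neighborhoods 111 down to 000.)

181

  ### -> #   bit 7 = 1  t=0,i=4
  ##. -> .   bit 6 = 0  t=0,i=1
  #.# -> #   bit 5 = 1  t=0,i=2
  #.. -> #   bit 4 = 1  t=0,i=8
  .## -> .   bit 3 = 0  t=0,i=0
  .#. -> #   bit 2 = 1  t=0,i=16
  ..# -> .   bit 1 = 0  t=0,i=9
  ... -> #   bit 0 = 1  t=0,i=14
  bits 10110101 = 181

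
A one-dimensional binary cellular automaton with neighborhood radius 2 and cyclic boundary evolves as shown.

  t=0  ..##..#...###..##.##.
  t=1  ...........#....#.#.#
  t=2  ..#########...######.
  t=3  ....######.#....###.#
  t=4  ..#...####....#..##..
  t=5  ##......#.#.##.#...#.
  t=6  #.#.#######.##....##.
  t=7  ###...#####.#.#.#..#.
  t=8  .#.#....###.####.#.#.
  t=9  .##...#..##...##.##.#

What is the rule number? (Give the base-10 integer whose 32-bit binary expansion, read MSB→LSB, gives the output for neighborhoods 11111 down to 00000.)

  [31] ##### => #  t=2,i=4
  [30] ####. => #  t=2,i=9
  [29] ###.# => #  t=3,i=9
  [28] ###.. => .  t=0,i=12
  [27] ##.## => .  t=0,i=17
  [26] ##.#. => .  t=3,i=10
  [25] ##..# => .  t=0,i=4
  [24] ##... => #  t=0,i=20
  [23] #.### => .  t=6,i=4
  [22] #.##. => #  t=0,i=18
  [21] #.#.# => #  t=1,i=18
  [20] #.#.. => .  t=1,i=20
  [19] #..## => .  t=0,i=14
  [18] #..#. => .  t=0,i=5
  [17] #...# => .  t=0,i=0
  [16] #.... => .  t=1,i=1
  [15] .#### => .  t=2,i=3
  [14] .###. => #  t=0,i=11
  [13] .##.# => #  t=0,i=16
  [12] .##.. => .  t=0,i=3
  [11] .#.## => .  t=5,i=11
  [10] .#.#. => #  t=1,i=17
  [9] .#..# => #  t=4,i=15
  [8] .#... => .  t=0,i=7
  [7] ..### => .  t=0,i=10
  [6] ..##. => .  t=0,i=2
  [5] ..#.# => #  t=1,i=16
  [4] ..#.. => .  t=0,i=6
  [3] ...## => .  t=0,i=1
  [2] ...#. => #  t=1,i=10
  [1] ....# => #  t=1,i=9
  [0] ..... => #  t=1,i=2
  bits 11100001011000000110011000100111 = 3781191207

3781191207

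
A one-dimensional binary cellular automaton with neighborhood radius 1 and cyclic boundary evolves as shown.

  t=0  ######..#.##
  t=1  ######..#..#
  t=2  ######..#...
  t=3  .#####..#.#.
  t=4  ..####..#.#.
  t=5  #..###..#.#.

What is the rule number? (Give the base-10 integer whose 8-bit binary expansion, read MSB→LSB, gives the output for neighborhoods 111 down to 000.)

  [7] ### => #  t=0,i=0
  [6] ##. => #  t=0,i=5
  [5] #.# => .  t=0,i=9
  [4] #.. => .  t=0,i=6
  [3] .## => .  t=0,i=10
  [2] .#. => #  t=0,i=8
  [1] ..# => .  t=0,i=7
  [0] ... => #  t=2,i=10
  bits 11000101 = 197

197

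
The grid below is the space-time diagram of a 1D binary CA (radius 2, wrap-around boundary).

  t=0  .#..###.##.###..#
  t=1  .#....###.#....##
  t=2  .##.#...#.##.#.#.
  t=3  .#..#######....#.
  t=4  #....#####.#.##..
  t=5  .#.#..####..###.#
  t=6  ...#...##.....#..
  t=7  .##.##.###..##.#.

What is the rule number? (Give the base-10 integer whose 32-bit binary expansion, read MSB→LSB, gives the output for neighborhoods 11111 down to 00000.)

3914766694

  [31] ##### => #  t=3,i=6
  [30] ####. => #  t=3,i=9
  [29] ###.# => #  t=0,i=6
  [28] ###.. => .  t=0,i=13
  [27] ##.## => #  t=0,i=7
  [26] ##.#. => .  t=1,i=0
  [25] ##..# => .  t=0,i=14
  [24] ##... => #  t=3,i=11
  [23] #.### => .  t=0,i=11
  [22] #.##. => #  t=0,i=8
  [21] #.#.# => .  t=2,i=13
  [20] #.#.. => #  t=0,i=1
  [19] #..## => .  t=0,i=3
  [18] #..#. => #  t=0,i=15
  [17] #...# => #  t=2,i=6
  [16] #.... => .  t=1,i=3
  [15] .#### => #  t=3,i=5
  [14] .###. => .  t=0,i=5
  [13] .##.# => .  t=0,i=9
  [12] .##.. => #  t=4,i=14
  [11] .#.## => #  t=2,i=9
  [10] .#.#. => .  t=0,i=0
  [9] .#..# => .  t=0,i=2
  [8] .#... => #  t=1,i=2
  [7] ..### => .  t=0,i=4
  [6] ..##. => #  t=1,i=15
  [5] ..#.# => #  t=0,i=16
  [4] ..#.. => .  t=3,i=1
  [3] ...## => .  t=1,i=5
  [2] ...#. => #  t=2,i=7
  [1] ....# => #  t=1,i=4
  [0] ..... => .  t=6,i=0
  bits 11101001010101101001100101100110 = 3914766694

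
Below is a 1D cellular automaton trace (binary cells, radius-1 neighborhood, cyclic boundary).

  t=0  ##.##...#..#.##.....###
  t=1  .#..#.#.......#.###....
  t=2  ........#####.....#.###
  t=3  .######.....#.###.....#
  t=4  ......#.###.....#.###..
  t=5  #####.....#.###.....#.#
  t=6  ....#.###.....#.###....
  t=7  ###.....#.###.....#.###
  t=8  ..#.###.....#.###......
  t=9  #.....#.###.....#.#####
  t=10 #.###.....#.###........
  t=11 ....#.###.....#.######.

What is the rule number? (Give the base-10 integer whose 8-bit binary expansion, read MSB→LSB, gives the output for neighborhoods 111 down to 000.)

  ###|.  b7=0 t=0,i=0
  ##.|#  b6=1 t=0,i=1
  #.#|.  b5=0 t=0,i=2
  #..|.  b4=0 t=0,i=5
  .##|.  b3=0 t=0,i=3
  .#.|.  b2=0 t=0,i=8
  ..#|.  b1=0 t=0,i=7
  ...|#  b0=1 t=0,i=6
  bits 01000001 = 65

65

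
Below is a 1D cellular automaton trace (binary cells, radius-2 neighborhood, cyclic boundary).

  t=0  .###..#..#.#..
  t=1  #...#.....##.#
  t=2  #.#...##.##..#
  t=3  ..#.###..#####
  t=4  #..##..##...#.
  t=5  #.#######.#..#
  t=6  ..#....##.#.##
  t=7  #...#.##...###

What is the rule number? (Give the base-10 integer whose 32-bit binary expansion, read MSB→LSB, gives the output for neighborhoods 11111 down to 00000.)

  ##### -> .   bit 31 = 0  t=3,i=11
  ####. -> #   bit 30 = 1  t=3,i=12
  ###.# -> #   bit 29 = 1  t=5,i=8
  ###.. -> .   bit 28 = 0  t=0,i=3
  ##.## -> .   bit 27 = 0  t=1,i=12
  ##.#. -> .   bit 26 = 0  t=2,i=1
  ##..# -> #   bit 25 = 1  t=0,i=4
  ##... -> .   bit 24 = 0  t=1,i=1
  #.### -> #   bit 23 = 1  t=3,i=4
  #.##. -> #   bit 22 = 1  t=1,i=13
  #.#.# -> .   bit 21 = 0  t=6,i=10
  #.#.. -> #   bit 20 = 1  t=0,i=11
  #..## -> #   bit 19 = 1  t=2,i=12
  #..#. -> .   bit 18 = 0  t=0,i=5
  #...# -> #   bit 17 = 1  t=0,i=13
  #.... -> #   bit 16 = 1  t=1,i=6
  .#### -> .   bit 15 = 0  t=3,i=10
  .###. -> .   bit 14 = 0  t=0,i=2
  .##.# -> .   bit 13 = 0  t=1,i=11
  .##.. -> #   bit 12 = 1  t=1,i=0
  .#.## -> #   bit 11 = 1  t=3,i=3
  .#.#. -> #   bit 10 = 1  t=0,i=10
  .#..# -> .   bit 9 = 0  t=0,i=7
  .#... -> .   bit 8 = 0  t=0,i=12
  ..### -> .   bit 7 = 0  t=0,i=1
  ..##. -> #   bit 6 = 1  t=1,i=10
  ..#.# -> .   bit 5 = 0  t=0,i=9
  ..#.. -> .   bit 4 = 0  t=0,i=6
  ...## -> #   bit 3 = 1  t=0,i=0
  ...#. -> .   bit 2 = 0  t=1,i=3
  ....# -> .   bit 1 = 0  t=1,i=8
  ..... -> #   bit 0 = 1  t=1,i=7
  bits 01100010110110110001110001001001 = 1658526793

1658526793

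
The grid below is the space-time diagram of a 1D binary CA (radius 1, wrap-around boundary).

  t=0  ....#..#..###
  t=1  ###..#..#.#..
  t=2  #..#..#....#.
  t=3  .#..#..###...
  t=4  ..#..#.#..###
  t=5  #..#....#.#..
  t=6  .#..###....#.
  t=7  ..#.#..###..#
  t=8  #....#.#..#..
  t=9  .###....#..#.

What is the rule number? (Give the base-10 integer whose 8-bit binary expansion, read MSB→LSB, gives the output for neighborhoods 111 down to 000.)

  ###|.  b7=0 t=0,i=11
  ##.|.  b6=0 t=0,i=12
  #.#|.  b5=0 t=1,i=9
  #..|#  b4=1 t=0,i=0
  .##|#  b3=1 t=0,i=10
  .#.|.  b2=0 t=0,i=4
  ..#|.  b1=0 t=0,i=3
  ...|#  b0=1 t=0,i=1
  bits 00011001 = 25

25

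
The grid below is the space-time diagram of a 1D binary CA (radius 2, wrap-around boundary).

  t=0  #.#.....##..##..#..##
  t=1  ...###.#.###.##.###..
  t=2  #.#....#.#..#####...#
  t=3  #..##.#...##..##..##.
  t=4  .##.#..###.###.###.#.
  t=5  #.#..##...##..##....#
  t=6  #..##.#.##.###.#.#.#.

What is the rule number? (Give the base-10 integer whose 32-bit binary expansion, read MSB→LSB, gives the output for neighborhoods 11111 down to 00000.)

3404411677

  [31] ##### => #  t=2,i=14
  [30] ####. => #  t=2,i=15
  [29] ###.# => .  t=0,i=0
  [28] ###.. => .  t=1,i=18
  [27] ##.## => #  t=1,i=12
  [26] ##.#. => .  t=0,i=1
  [25] ##..# => #  t=0,i=10
  [24] ##... => .  t=1,i=19
  [23] #.### => #  t=1,i=9
  [22] #.##. => #  t=1,i=13
  [21] #.#.# => #  t=1,i=7
  [20] #.#.. => .  t=0,i=2
  [19] #..## => #  t=0,i=11
  [18] #..#. => .  t=0,i=15
  [17] #...# => #  t=2,i=18
  [16] #.... => #  t=0,i=4
  [15] .#### => .  t=2,i=13
  [14] .###. => .  t=0,i=20
  [13] .##.# => #  t=1,i=14
  [12] .##.. => #  t=0,i=9
  [11] .#.## => .  t=1,i=8
  [10] .#.#. => .  t=2,i=8
  [9] .#..# => #  t=0,i=17
  [8] .#... => #  t=0,i=3
  [7] ..### => .  t=0,i=19
  [6] ..##. => .  t=0,i=8
  [5] ..#.# => .  t=2,i=7
  [4] ..#.. => #  t=0,i=16
  [3] ...## => #  t=0,i=7
  [2] ...#. => #  t=2,i=6
  [1] ....# => .  t=0,i=6
  [0] ..... => #  t=0,i=5
  bits 11001010111010110011001100011101 = 3404411677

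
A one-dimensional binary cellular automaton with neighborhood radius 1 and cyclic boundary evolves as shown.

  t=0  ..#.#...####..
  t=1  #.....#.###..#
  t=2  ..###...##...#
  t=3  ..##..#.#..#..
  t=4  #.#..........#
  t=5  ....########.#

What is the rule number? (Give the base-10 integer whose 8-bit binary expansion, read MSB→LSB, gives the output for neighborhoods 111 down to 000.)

137

  nb ###: next=#  (t=0,i=9, bit7=1)
  nb ##.: next=.  (t=0,i=11, bit6=0)
  nb #.#: next=.  (t=0,i=3, bit5=0)
  nb #..: next=.  (t=0,i=5, bit4=0)
  nb .##: next=#  (t=0,i=8, bit3=1)
  nb .#.: next=.  (t=0,i=2, bit2=0)
  nb ..#: next=.  (t=0,i=1, bit1=0)
  nb ...: next=#  (t=0,i=0, bit0=1)
  bits 10001001 = 137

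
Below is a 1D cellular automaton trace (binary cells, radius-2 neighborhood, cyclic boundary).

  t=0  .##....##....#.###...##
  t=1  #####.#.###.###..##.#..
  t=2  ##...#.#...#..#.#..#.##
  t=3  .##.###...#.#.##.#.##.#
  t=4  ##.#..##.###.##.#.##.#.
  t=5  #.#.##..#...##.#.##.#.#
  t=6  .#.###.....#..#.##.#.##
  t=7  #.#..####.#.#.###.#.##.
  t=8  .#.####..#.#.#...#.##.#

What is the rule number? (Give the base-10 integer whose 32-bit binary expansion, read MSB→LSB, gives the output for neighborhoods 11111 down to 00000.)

491364013

  #####|.  b31=0 t=1,i=2
  ####.|.  b30=0 t=1,i=3
  ###.#|.  b29=0 t=1,i=4
  ###..|#  b28=1 t=0,i=17
  ##.##|#  b27=1 t=0,i=0
  ##.#.|#  b26=1 t=1,i=5
  ##..#|.  b25=0 t=1,i=15
  ##...|#  b24=1 t=0,i=3
  #.###|.  b23=0 t=0,i=15
  #.##.|#  b22=1 t=0,i=1
  #.#.#|.  b21=0 t=1,i=6
  #.#..|.  b20=0 t=1,i=20
  #..##|#  b19=1 t=1,i=16
  #..#.|.  b18=0 t=2,i=13
  #...#|.  b17=0 t=0,i=19
  #....|#  b16=1 t=0,i=4
  .####|#  b15=1 t=1,i=1
  .###.|.  b14=0 t=0,i=16
  .##.#|.  b13=0 t=0,i=22
  .##..|#  b12=1 t=0,i=2
  .#.##|#  b11=1 t=0,i=14
  .#.#.|#  b10=1 t=2,i=6
  .#..#|#  b9=1 t=1,i=21
  .#...|.  b8=0 t=2,i=8
  ..###|#  b7=1 t=1,i=0
  ..##.|.  b6=0 t=0,i=7
  ..#.#|#  b5=1 t=0,i=13
  ..#..|.  b4=0 t=2,i=11
  ...##|#  b3=1 t=0,i=6
  ...#.|#  b2=1 t=0,i=12
  ....#|.  b1=0 t=0,i=5
  .....|#  b0=1 t=6,i=8
  bits 00011101010010011001111010101101 = 491364013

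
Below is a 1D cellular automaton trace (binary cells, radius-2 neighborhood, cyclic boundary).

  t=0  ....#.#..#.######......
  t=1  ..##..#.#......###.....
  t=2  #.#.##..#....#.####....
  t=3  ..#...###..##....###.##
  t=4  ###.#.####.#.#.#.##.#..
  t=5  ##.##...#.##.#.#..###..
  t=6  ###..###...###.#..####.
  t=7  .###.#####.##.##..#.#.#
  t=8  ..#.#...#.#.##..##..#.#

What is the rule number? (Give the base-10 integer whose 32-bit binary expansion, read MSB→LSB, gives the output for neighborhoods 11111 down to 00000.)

  nb #####: next=.  (t=0,i=13, bit31=0)
  nb ####.: next=#  (t=0,i=15, bit30=1)
  nb ###.#: next=.  (t=3,i=19, bit29=0)
  nb ###..: next=#  (t=0,i=16, bit28=1)
  nb ##.##: next=#  (t=3,i=20, bit27=1)
  nb ##.#.: next=#  (t=4,i=3, bit26=1)
  nb ##..#: next=#  (t=1,i=4, bit25=1)
  nb ##...: next=#  (t=0,i=17, bit24=1)
  nb #.###: next=.  (t=0,i=11, bit23=0)
  nb #.##.: next=.  (t=2,i=4, bit22=0)
  nb #.#.#: next=#  (t=2,i=2, bit21=1)
  nb #.#..: next=#  (t=0,i=6, bit20=1)
  nb #..##: next=.  (t=3,i=10, bit19=0)
  nb #..#.: next=#  (t=0,i=8, bit18=1)
  nb #...#: next=#  (t=3,i=4, bit17=1)
  nb #....: next=.  (t=0,i=18, bit16=0)
  nb .####: next=.  (t=0,i=12, bit15=0)
  nb .###.: next=#  (t=1,i=16, bit14=1)
  nb .##.#: next=#  (t=4,i=18, bit13=1)
  nb .##..: next=.  (t=1,i=3, bit12=0)
  nb .#.##: next=.  (t=0,i=10, bit11=0)
  nb .#.#.: next=.  (t=0,i=5, bit10=0)
  nb .#..#: next=.  (t=0,i=7, bit9=0)
  nb .#...: next=.  (t=1,i=9, bit8=0)
  nb ..###: next=#  (t=1,i=15, bit7=1)
  nb ..##.: next=#  (t=1,i=2, bit6=1)
  nb ..#.#: next=.  (t=0,i=4, bit5=0)
  nb ..#..: next=#  (t=2,i=8, bit4=1)
  nb ...##: next=.  (t=1,i=1, bit3=0)
  nb ...#.: next=#  (t=0,i=3, bit2=1)
  nb ....#: next=#  (t=0,i=2, bit1=1)
  nb .....: next=.  (t=0,i=0, bit0=0)
  bits 01011111001101100110000011010110 = 1597399254

1597399254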